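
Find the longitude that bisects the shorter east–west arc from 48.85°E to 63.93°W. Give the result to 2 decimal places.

7.54°W

Signed shortest Δλ from +48.85° to -63.93° is -112.78°.
Midpoint longitude = +48.85° + (-112.78°)/2 = +48.85° − 56.39° = -7.54°.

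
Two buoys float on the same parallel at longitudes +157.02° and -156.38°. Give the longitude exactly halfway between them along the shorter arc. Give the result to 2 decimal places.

Signed shortest Δλ from +157.02° to -156.38° is +46.60°.
Midpoint longitude = +157.02° + (+46.60°)/2 = +157.02° + 23.30° = +180.32°.
Normalise into (−180°, 180°]: -179.68°.
(The naïve average (+157.02 + -156.38)/2 = 0.32° is on the wrong side of the globe.)

-179.68°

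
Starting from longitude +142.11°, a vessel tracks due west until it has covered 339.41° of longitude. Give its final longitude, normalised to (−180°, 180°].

+162.70°

Start at +142.11°; shift −339.41° → -197.30°.
-197.30° lies outside (−180°, 180°]; add 360° → +162.70°.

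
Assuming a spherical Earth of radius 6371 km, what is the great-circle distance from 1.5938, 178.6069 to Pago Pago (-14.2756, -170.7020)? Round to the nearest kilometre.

Δλ = -170.7020 − 178.6069 = -349.3089°; wrapped into (−180°, 180°]: 10.6911°.
Δφ = -14.2756 − 1.5938 = -15.8694°.
a = sin²(Δφ/2) + cos φ₁ · cos φ₂ · sin²(Δλ/2) = 0.027464.
c = 2·atan2(√a, √(1−a)) = 0.33298 rad → d = 6371·c ≈ 2121.43 km.

2121 km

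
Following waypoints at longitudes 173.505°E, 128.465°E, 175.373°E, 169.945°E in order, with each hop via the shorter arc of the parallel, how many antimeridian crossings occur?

0

Leg 1: +173.505° → +128.465°, shortest Δλ = -45.04° (west) — does not cross 180°.
Leg 2: +128.465° → +175.373°, shortest Δλ = 46.908° (east) — does not cross 180°.
Leg 3: +175.373° → +169.945°, shortest Δλ = -5.428° (west) — does not cross 180°.
Total crossings: 0.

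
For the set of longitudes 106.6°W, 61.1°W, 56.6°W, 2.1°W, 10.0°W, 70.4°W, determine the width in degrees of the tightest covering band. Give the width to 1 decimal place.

104.5°

Sort the longitudes: -106.6°, -70.4°, -61.1°, -56.6°, -10.0°, -2.1°.
Eastward gaps between consecutive values (wrapping around): 36.2°, 9.3°, 4.5°, 46.6°, 7.9°, 255.5°.
Largest gap = 255.5° ⇒ minimal covering band is its complement: 360° − 255.5° = 104.5°.
Band runs from -106.6° eastward to -2.1°.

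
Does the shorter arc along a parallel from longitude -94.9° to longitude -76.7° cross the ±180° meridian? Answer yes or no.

Signed shortest Δλ = ((-76.7 − -94.9 + 180) mod 360) − 180 = 18.2°.
Going east by 18.2° from -94.9° reaches -76.7° without touching 180°.

No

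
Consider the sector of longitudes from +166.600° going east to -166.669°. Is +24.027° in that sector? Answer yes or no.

No

Band width going east from +166.600° to -166.669°: ((-166.669 − 166.600) mod 360) = 26.731°.
Offset of +24.027° east of the west edge: ((24.027 − 166.600) mod 360) = 217.427°.
217.427° > 26.731° ⇒ outside.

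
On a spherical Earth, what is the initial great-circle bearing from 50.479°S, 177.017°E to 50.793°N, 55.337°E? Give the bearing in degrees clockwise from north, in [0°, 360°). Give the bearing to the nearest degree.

294°

Δλ = 55.337 − 177.017 = -121.680°.
θ = atan2( sin Δλ · cos φ₂ , cos φ₁ · sin φ₂ − sin φ₁ · cos φ₂ · cos Δλ )
  = atan2(-0.53793, 0.23701) = -66.222° → normalised to [0°, 360°): 293.778°.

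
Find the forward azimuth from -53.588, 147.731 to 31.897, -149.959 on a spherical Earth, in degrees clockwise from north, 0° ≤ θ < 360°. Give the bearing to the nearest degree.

Δλ = -149.959 − 147.731 = -297.690°; wrapped into (−180°, 180°]: 62.310°.
θ = atan2( sin Δλ · cos φ₂ , cos φ₁ · sin φ₂ − sin φ₁ · cos φ₂ · cos Δλ )
  = atan2(0.75177, 0.63115) = 49.985° → normalised to [0°, 360°): 49.985°.

50°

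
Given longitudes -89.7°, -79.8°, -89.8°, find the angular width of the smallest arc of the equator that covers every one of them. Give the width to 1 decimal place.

Sort the longitudes: -89.8°, -89.7°, -79.8°.
Eastward gaps between consecutive values (wrapping around): 0.1°, 9.9°, 350.0°.
Largest gap = 350.0° ⇒ minimal covering band is its complement: 360° − 350.0° = 10.0°.
Band runs from -89.8° eastward to -79.8°.

10.0°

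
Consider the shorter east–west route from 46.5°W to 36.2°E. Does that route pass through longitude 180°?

No

Signed shortest Δλ = ((36.2 − -46.5 + 180) mod 360) − 180 = 82.7°.
Going east by 82.7° from -46.5° reaches +36.2° without touching 180°.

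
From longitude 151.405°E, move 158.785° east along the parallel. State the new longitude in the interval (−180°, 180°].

Start at +151.405°; shift +158.785° → +310.190°.
+310.190° lies outside (−180°, 180°]; subtract 360° → -49.810°.

49.810°W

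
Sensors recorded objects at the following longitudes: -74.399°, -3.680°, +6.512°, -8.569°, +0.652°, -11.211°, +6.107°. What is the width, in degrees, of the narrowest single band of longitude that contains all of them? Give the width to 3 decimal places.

80.911°

Sort the longitudes: -74.399°, -11.211°, -8.569°, -3.680°, +0.652°, +6.107°, +6.512°.
Eastward gaps between consecutive values (wrapping around): 63.188°, 2.642°, 4.889°, 4.332°, 5.455°, 0.405°, 279.089°.
Largest gap = 279.089° ⇒ minimal covering band is its complement: 360° − 279.089° = 80.911°.
Band runs from -74.399° eastward to +6.512°.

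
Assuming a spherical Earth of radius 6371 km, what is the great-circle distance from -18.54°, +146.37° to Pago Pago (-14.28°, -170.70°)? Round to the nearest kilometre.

Δλ = -170.70 − 146.37 = -317.07°; wrapped into (−180°, 180°]: 42.93°.
Δφ = -14.28 − -18.54 = 4.26°.
a = sin²(Δφ/2) + cos φ₁ · cos φ₂ · sin²(Δλ/2) = 0.124416.
c = 2·atan2(√a, √(1−a)) = 0.72097 rad → d = 6371·c ≈ 4593.28 km.

4593 km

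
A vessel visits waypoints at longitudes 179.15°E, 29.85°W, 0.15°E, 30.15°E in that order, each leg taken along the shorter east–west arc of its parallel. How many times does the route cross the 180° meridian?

1

Leg 1: +179.15° → -29.85°, shortest Δλ = 151.0° (east) — crosses 180°.
Leg 2: -29.85° → +0.15°, shortest Δλ = 30.0° (east) — does not cross 180°.
Leg 3: +0.15° → +30.15°, shortest Δλ = 30.0° (east) — does not cross 180°.
Total crossings: 1.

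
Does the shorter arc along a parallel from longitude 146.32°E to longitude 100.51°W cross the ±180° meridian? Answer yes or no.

Yes

Naïve |-100.51 − 146.32| = 246.83° > 180°, so the shorter arc goes the other way round — across 180°.
Signed shortest Δλ = ((-100.51 − 146.32 + 180) mod 360) − 180 = 113.17°.
Going east by 113.17° from +146.32° passes through 180° before reaching -100.51°.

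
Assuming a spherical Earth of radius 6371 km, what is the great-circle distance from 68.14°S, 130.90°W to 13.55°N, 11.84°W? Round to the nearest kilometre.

12583 km

Δλ = -11.84 − -130.90 = 119.06°.
Δφ = 13.55 − -68.14 = 81.69°.
a = sin²(Δφ/2) + cos φ₁ · cos φ₂ · sin²(Δλ/2) = 0.696634.
c = 2·atan2(√a, √(1−a)) = 1.97498 rad → d = 6371·c ≈ 12582.60 km.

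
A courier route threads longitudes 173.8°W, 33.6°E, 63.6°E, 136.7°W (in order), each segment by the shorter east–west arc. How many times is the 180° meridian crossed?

2

Leg 1: -173.8° → +33.6°, shortest Δλ = -152.6° (west) — crosses 180°.
Leg 2: +33.6° → +63.6°, shortest Δλ = 30.0° (east) — does not cross 180°.
Leg 3: +63.6° → -136.7°, shortest Δλ = 159.7° (east) — crosses 180°.
Total crossings: 2.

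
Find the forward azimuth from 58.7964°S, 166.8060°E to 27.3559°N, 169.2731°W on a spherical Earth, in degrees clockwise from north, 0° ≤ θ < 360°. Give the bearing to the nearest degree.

21°

Δλ = -169.2731 − 166.8060 = -336.0791°; wrapped into (−180°, 180°]: 23.9209°.
θ = atan2( sin Δλ · cos φ₂ , cos φ₁ · sin φ₂ − sin φ₁ · cos φ₂ · cos Δλ )
  = atan2(0.36013, 0.93249) = 21.117° → normalised to [0°, 360°): 21.117°.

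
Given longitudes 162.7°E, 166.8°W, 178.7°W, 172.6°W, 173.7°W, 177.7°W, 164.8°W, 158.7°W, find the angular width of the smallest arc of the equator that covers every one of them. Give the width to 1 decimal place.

38.6°

Sort the longitudes: -178.7°, -177.7°, -173.7°, -172.6°, -166.8°, -164.8°, -158.7°, +162.7°.
Eastward gaps between consecutive values (wrapping around): 1.0°, 4.0°, 1.1°, 5.8°, 2.0°, 6.1°, 321.4°, 18.6°.
Largest gap = 321.4° ⇒ minimal covering band is its complement: 360° − 321.4° = 38.6°.
Band runs from +162.7° eastward to -158.7°, crossing the antimeridian.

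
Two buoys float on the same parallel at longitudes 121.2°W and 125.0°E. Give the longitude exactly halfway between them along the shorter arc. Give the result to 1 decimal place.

Signed shortest Δλ from -121.2° to +125.0° is -113.8°.
Midpoint longitude = -121.2° + (-113.8°)/2 = -121.2° − 56.9° = -178.1°.
(The naïve average (-121.2 + +125.0)/2 = 1.9° is on the wrong side of the globe.)

178.1°W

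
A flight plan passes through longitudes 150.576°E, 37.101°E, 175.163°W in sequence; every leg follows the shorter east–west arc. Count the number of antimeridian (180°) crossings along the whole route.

Leg 1: +150.576° → +37.101°, shortest Δλ = -113.475° (west) — does not cross 180°.
Leg 2: +37.101° → -175.163°, shortest Δλ = 147.736° (east) — crosses 180°.
Total crossings: 1.

1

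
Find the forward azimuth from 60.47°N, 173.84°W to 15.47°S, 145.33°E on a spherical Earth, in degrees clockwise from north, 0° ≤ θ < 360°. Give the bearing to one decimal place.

219.4°

Δλ = 145.33 − -173.84 = 319.17°; wrapped into (−180°, 180°]: -40.83°.
θ = atan2( sin Δλ · cos φ₂ , cos φ₁ · sin φ₂ − sin φ₁ · cos φ₂ · cos Δλ )
  = atan2(-0.63013, -0.76598) = -140.558° → normalised to [0°, 360°): 219.442°.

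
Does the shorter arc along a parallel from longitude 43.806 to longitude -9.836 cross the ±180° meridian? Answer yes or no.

Signed shortest Δλ = ((-9.836 − 43.806 + 180) mod 360) − 180 = -53.642°.
Going west by 53.642° from +43.806° reaches -9.836° without touching 180°.

No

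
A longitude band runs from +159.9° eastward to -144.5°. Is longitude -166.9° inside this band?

Band width going east from +159.9° to -144.5°: ((-144.5 − 159.9) mod 360) = 55.6°.
Offset of -166.9° east of the west edge: ((-166.9 − 159.9) mod 360) = 33.2°.
33.2° ≤ 55.6° ⇒ inside.

Yes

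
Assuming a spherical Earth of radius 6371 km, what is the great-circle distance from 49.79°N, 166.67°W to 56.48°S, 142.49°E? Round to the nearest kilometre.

12710 km

Δλ = 142.49 − -166.67 = 309.16°; wrapped into (−180°, 180°]: -50.84°.
Δφ = -56.48 − 49.79 = -106.27°.
a = sin²(Δφ/2) + cos φ₁ · cos φ₂ · sin²(Δλ/2) = 0.705772.
c = 2·atan2(√a, √(1−a)) = 1.99494 rad → d = 6371·c ≈ 12709.78 km.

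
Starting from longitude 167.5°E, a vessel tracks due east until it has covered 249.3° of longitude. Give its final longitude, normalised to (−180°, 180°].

Start at +167.5°; shift +249.3° → +416.8°.
+416.8° lies outside (−180°, 180°]; subtract 360° → +56.8°.

56.8°E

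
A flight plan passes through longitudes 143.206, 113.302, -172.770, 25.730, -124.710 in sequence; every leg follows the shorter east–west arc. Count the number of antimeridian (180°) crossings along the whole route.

Leg 1: +143.206° → +113.302°, shortest Δλ = -29.904° (west) — does not cross 180°.
Leg 2: +113.302° → -172.770°, shortest Δλ = 73.928° (east) — crosses 180°.
Leg 3: -172.770° → +25.730°, shortest Δλ = -161.5° (west) — crosses 180°.
Leg 4: +25.730° → -124.710°, shortest Δλ = -150.44° (west) — does not cross 180°.
Total crossings: 2.

2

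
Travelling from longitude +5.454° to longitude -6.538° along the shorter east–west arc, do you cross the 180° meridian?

No

Signed shortest Δλ = ((-6.538 − 5.454 + 180) mod 360) − 180 = -11.992°.
Going west by 11.992° from +5.454° reaches -6.538° without touching 180°.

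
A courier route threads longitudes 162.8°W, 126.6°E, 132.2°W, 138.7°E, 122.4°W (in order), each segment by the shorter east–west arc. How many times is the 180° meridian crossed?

Leg 1: -162.8° → +126.6°, shortest Δλ = -70.6° (west) — crosses 180°.
Leg 2: +126.6° → -132.2°, shortest Δλ = 101.2° (east) — crosses 180°.
Leg 3: -132.2° → +138.7°, shortest Δλ = -89.1° (west) — crosses 180°.
Leg 4: +138.7° → -122.4°, shortest Δλ = 98.9° (east) — crosses 180°.
Total crossings: 4.

4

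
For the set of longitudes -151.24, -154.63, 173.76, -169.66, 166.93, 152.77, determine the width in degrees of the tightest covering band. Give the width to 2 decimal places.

Sort the longitudes: -169.66°, -154.63°, -151.24°, +152.77°, +166.93°, +173.76°.
Eastward gaps between consecutive values (wrapping around): 15.03°, 3.39°, 304.01°, 14.16°, 6.83°, 16.58°.
Largest gap = 304.01° ⇒ minimal covering band is its complement: 360° − 304.01° = 55.99°.
Band runs from +152.77° eastward to -151.24°, crossing the antimeridian.

55.99°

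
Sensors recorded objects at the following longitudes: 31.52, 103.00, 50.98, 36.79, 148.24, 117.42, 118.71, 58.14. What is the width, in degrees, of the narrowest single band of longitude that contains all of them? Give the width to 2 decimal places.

Sort the longitudes: +31.52°, +36.79°, +50.98°, +58.14°, +103.00°, +117.42°, +118.71°, +148.24°.
Eastward gaps between consecutive values (wrapping around): 5.27°, 14.19°, 7.16°, 44.86°, 14.42°, 1.29°, 29.53°, 243.28°.
Largest gap = 243.28° ⇒ minimal covering band is its complement: 360° − 243.28° = 116.72°.
Band runs from +31.52° eastward to +148.24°.

116.72°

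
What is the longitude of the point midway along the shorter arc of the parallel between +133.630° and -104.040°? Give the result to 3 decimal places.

-165.205°

Signed shortest Δλ from +133.630° to -104.040° is +122.330°.
Midpoint longitude = +133.630° + (+122.330°)/2 = +133.630° + 61.165° = +194.795°.
Normalise into (−180°, 180°]: -165.205°.
(The naïve average (+133.630 + -104.040)/2 = 14.795° is on the wrong side of the globe.)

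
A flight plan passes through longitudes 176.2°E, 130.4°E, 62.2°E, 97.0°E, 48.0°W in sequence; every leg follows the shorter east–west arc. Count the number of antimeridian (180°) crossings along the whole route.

Leg 1: +176.2° → +130.4°, shortest Δλ = -45.8° (west) — does not cross 180°.
Leg 2: +130.4° → +62.2°, shortest Δλ = -68.2° (west) — does not cross 180°.
Leg 3: +62.2° → +97.0°, shortest Δλ = 34.8° (east) — does not cross 180°.
Leg 4: +97.0° → -48.0°, shortest Δλ = -145.0° (west) — does not cross 180°.
Total crossings: 0.

0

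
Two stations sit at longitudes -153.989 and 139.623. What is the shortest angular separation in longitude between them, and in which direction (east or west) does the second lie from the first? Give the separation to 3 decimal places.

Raw difference: 139.623 − -153.989 = 293.612°.
Normalise into (−180°, 180°]: 293.612° − 360° = -66.388°.
Negative ⇒ the second point lies to the west; separation 66.388°.

66.388° west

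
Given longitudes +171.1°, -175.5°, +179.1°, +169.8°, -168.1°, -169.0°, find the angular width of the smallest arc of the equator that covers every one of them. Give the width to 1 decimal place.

22.1°

Sort the longitudes: -175.5°, -169.0°, -168.1°, +169.8°, +171.1°, +179.1°.
Eastward gaps between consecutive values (wrapping around): 6.5°, 0.9°, 337.9°, 1.3°, 8.0°, 5.4°.
Largest gap = 337.9° ⇒ minimal covering band is its complement: 360° − 337.9° = 22.1°.
Band runs from +169.8° eastward to -168.1°, crossing the antimeridian.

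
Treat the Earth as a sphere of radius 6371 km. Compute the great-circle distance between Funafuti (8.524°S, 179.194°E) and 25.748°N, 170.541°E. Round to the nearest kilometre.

Δλ = 170.541 − 179.194 = -8.653°.
Δφ = 25.748 − -8.524 = 34.272°.
a = sin²(Δφ/2) + cos φ₁ · cos φ₂ · sin²(Δλ/2) = 0.091883.
c = 2·atan2(√a, √(1−a)) = 0.61593 rad → d = 6371·c ≈ 3924.11 km.

3924 km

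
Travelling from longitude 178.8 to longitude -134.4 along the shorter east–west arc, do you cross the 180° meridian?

Yes

Naïve |-134.4 − 178.8| = 313.2° > 180°, so the shorter arc goes the other way round — across 180°.
Signed shortest Δλ = ((-134.4 − 178.8 + 180) mod 360) − 180 = 46.8°.
Going east by 46.8° from +178.8° passes through 180° before reaching -134.4°.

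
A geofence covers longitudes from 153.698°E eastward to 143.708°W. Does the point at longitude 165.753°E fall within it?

Band width going east from +153.698° to -143.708°: ((-143.708 − 153.698) mod 360) = 62.594°.
Offset of +165.753° east of the west edge: ((165.753 − 153.698) mod 360) = 12.055°.
12.055° ≤ 62.594° ⇒ inside.

Yes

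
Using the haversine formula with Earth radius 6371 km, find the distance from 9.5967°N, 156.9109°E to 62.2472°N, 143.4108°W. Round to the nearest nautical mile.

4065 nmi

Δλ = -143.4108 − 156.9109 = -300.3217°; wrapped into (−180°, 180°]: 59.6783°.
Δφ = 62.2472 − 9.5967 = 52.6505°.
a = sin²(Δφ/2) + cos φ₁ · cos φ₂ · sin²(Δλ/2) = 0.310333.
c = 2·atan2(√a, √(1−a)) = 1.18172 rad → d = 6371·c ≈ 7528.74 km ≈ 4065.19 nmi.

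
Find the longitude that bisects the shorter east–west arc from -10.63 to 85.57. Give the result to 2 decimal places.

Signed shortest Δλ from -10.63° to +85.57° is +96.20°.
Midpoint longitude = -10.63° + (+96.20°)/2 = -10.63° + 48.10° = +37.47°.

+37.47°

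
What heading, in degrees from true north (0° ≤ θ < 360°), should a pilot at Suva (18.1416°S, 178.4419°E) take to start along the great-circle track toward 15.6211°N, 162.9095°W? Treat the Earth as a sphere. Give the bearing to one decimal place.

29.7°

Δλ = -162.9095 − 178.4419 = -341.3514°; wrapped into (−180°, 180°]: 18.6486°.
θ = atan2( sin Δλ · cos φ₂ , cos φ₁ · sin φ₂ − sin φ₁ · cos φ₂ · cos Δλ )
  = atan2(0.30795, 0.54001) = 29.695° → normalised to [0°, 360°): 29.695°.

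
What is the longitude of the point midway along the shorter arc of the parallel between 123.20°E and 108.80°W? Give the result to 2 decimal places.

172.80°W

Signed shortest Δλ from +123.20° to -108.80° is +128.00°.
Midpoint longitude = +123.20° + (+128.00°)/2 = +123.20° + 64.00° = +187.20°.
Normalise into (−180°, 180°]: -172.80°.
(The naïve average (+123.20 + -108.80)/2 = 7.2° is on the wrong side of the globe.)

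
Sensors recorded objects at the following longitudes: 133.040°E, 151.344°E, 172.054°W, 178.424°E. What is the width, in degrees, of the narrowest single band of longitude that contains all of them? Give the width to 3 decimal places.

Sort the longitudes: -172.054°, +133.040°, +151.344°, +178.424°.
Eastward gaps between consecutive values (wrapping around): 305.094°, 18.304°, 27.080°, 9.522°.
Largest gap = 305.094° ⇒ minimal covering band is its complement: 360° − 305.094° = 54.906°.
Band runs from +133.040° eastward to -172.054°, crossing the antimeridian.

54.906°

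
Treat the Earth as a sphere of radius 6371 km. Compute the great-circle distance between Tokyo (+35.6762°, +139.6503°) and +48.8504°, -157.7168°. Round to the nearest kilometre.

5201 km

Δλ = -157.7168 − 139.6503 = -297.3671°; wrapped into (−180°, 180°]: 62.6329°.
Δφ = 48.8504 − 35.6762 = 13.1742°.
a = sin²(Δφ/2) + cos φ₁ · cos φ₂ · sin²(Δλ/2) = 0.157566.
c = 2·atan2(√a, √(1−a)) = 0.81637 rad → d = 6371·c ≈ 5201.12 km.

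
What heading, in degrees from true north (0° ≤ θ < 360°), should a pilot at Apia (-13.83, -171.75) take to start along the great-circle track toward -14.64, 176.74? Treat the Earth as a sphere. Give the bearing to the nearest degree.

Δλ = 176.74 − -171.75 = 348.49°; wrapped into (−180°, 180°]: -11.51°.
θ = atan2( sin Δλ · cos φ₂ , cos φ₁ · sin φ₂ − sin φ₁ · cos φ₂ · cos Δλ )
  = atan2(-0.19306, -0.01879) = -95.558° → normalised to [0°, 360°): 264.442°.

264°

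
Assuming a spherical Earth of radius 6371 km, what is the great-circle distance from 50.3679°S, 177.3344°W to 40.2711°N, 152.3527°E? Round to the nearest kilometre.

10503 km

Δλ = 152.3527 − -177.3344 = 329.6871°; wrapped into (−180°, 180°]: -30.3129°.
Δφ = 40.2711 − -50.3679 = 90.6390°.
a = sin²(Δφ/2) + cos φ₁ · cos φ₂ · sin²(Δλ/2) = 0.538845.
c = 2·atan2(√a, √(1−a)) = 1.64857 rad → d = 6371·c ≈ 10503.01 km.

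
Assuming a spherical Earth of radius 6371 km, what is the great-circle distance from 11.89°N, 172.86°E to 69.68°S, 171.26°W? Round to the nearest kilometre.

9154 km

Δλ = -171.26 − 172.86 = -344.12°; wrapped into (−180°, 180°]: 15.88°.
Δφ = -69.68 − 11.89 = -81.57°.
a = sin²(Δφ/2) + cos φ₁ · cos φ₂ · sin²(Δλ/2) = 0.433184.
c = 2·atan2(√a, √(1−a)) = 1.43676 rad → d = 6371·c ≈ 9153.62 km.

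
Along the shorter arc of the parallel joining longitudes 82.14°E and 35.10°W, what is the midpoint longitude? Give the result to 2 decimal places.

Signed shortest Δλ from +82.14° to -35.10° is -117.24°.
Midpoint longitude = +82.14° + (-117.24°)/2 = +82.14° − 58.62° = +23.52°.

23.52°E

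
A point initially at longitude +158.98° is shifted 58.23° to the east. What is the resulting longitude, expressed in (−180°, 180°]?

-142.79°

Start at +158.98°; shift +58.23° → +217.21°.
+217.21° lies outside (−180°, 180°]; subtract 360° → -142.79°.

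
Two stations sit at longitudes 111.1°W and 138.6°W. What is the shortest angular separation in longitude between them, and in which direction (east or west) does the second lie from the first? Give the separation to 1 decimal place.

Raw difference: -138.6 − -111.1 = -27.5°.
Normalise into (−180°, 180°]: -27.5° stays -27.5°.
Negative ⇒ the second point lies to the west; separation 27.5°.

27.5° west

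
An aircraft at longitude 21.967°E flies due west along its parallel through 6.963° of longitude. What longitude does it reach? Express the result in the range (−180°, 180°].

Start at +21.967°; shift −6.963° → +15.004°.
+15.004° already lies in (−180°, 180°].

15.004°E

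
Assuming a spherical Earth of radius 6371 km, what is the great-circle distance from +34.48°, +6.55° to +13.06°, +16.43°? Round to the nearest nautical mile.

Δλ = 16.43 − 6.55 = 9.88°.
Δφ = 13.06 − 34.48 = -21.42°.
a = sin²(Δφ/2) + cos φ₁ · cos φ₂ · sin²(Δλ/2) = 0.040490.
c = 2·atan2(√a, √(1−a)) = 0.40521 rad → d = 6371·c ≈ 2581.60 km ≈ 1393.95 nmi.

1394 nmi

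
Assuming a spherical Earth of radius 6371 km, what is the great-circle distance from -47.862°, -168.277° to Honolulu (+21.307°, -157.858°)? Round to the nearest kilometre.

Δλ = -157.858 − -168.277 = 10.419°.
Δφ = 21.307 − -47.862 = 69.169°.
a = sin²(Δφ/2) + cos φ₁ · cos φ₂ · sin²(Δλ/2) = 0.327347.
c = 2·atan2(√a, √(1−a)) = 1.21823 rad → d = 6371·c ≈ 7761.35 km.

7761 km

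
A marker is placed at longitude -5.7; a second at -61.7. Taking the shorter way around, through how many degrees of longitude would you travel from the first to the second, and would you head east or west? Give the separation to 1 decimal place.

Raw difference: -61.7 − -5.7 = -56.0°.
Normalise into (−180°, 180°]: -56.0° stays -56.0°.
Negative ⇒ the second point lies to the west; separation 56.0°.

56.0° west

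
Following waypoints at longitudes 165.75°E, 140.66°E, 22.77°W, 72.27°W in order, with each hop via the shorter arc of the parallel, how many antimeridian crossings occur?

Leg 1: +165.75° → +140.66°, shortest Δλ = -25.09° (west) — does not cross 180°.
Leg 2: +140.66° → -22.77°, shortest Δλ = -163.43° (west) — does not cross 180°.
Leg 3: -22.77° → -72.27°, shortest Δλ = -49.5° (west) — does not cross 180°.
Total crossings: 0.

0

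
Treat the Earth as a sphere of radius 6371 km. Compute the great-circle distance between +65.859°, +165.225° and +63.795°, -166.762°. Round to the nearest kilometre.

Δλ = -166.762 − 165.225 = -331.987°; wrapped into (−180°, 180°]: 28.013°.
Δφ = 63.795 − 65.859 = -2.064°.
a = sin²(Δφ/2) + cos φ₁ · cos φ₂ · sin²(Δλ/2) = 0.010904.
c = 2·atan2(√a, √(1−a)) = 0.20922 rad → d = 6371·c ≈ 1332.97 km.

1333 km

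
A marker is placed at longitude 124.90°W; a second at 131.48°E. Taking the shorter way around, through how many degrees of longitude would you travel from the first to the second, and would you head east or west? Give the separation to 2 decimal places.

103.62° west

Raw difference: 131.48 − -124.90 = 256.38°.
Normalise into (−180°, 180°]: 256.38° − 360° = -103.62°.
Negative ⇒ the second point lies to the west; separation 103.62°.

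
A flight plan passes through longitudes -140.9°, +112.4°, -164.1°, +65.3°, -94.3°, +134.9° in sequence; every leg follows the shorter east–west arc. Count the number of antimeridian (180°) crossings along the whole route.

4

Leg 1: -140.9° → +112.4°, shortest Δλ = -106.7° (west) — crosses 180°.
Leg 2: +112.4° → -164.1°, shortest Δλ = 83.5° (east) — crosses 180°.
Leg 3: -164.1° → +65.3°, shortest Δλ = -130.6° (west) — crosses 180°.
Leg 4: +65.3° → -94.3°, shortest Δλ = -159.6° (west) — does not cross 180°.
Leg 5: -94.3° → +134.9°, shortest Δλ = -130.8° (west) — crosses 180°.
Total crossings: 4.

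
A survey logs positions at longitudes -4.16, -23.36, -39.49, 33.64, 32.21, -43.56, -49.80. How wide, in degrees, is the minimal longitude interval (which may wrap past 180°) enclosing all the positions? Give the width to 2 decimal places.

Sort the longitudes: -49.80°, -43.56°, -39.49°, -23.36°, -4.16°, +32.21°, +33.64°.
Eastward gaps between consecutive values (wrapping around): 6.24°, 4.07°, 16.13°, 19.20°, 36.37°, 1.43°, 276.56°.
Largest gap = 276.56° ⇒ minimal covering band is its complement: 360° − 276.56° = 83.44°.
Band runs from -49.80° eastward to +33.64°.

83.44°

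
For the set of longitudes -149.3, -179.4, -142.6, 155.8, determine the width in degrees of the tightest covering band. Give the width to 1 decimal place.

61.6°

Sort the longitudes: -179.4°, -149.3°, -142.6°, +155.8°.
Eastward gaps between consecutive values (wrapping around): 30.1°, 6.7°, 298.4°, 24.8°.
Largest gap = 298.4° ⇒ minimal covering band is its complement: 360° − 298.4° = 61.6°.
Band runs from +155.8° eastward to -142.6°, crossing the antimeridian.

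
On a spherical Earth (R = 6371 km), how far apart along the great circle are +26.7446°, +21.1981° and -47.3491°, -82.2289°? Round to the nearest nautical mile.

Δλ = -82.2289 − 21.1981 = -103.4270°.
Δφ = -47.3491 − 26.7446 = -74.0937°.
a = sin²(Δφ/2) + cos φ₁ · cos φ₂ · sin²(Δλ/2) = 0.735740.
c = 2·atan2(√a, √(1−a)) = 2.06176 rad → d = 6371·c ≈ 13135.50 km ≈ 7092.60 nmi.

7093 nmi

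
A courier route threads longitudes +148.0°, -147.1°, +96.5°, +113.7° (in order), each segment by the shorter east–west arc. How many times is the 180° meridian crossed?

2

Leg 1: +148.0° → -147.1°, shortest Δλ = 64.9° (east) — crosses 180°.
Leg 2: -147.1° → +96.5°, shortest Δλ = -116.4° (west) — crosses 180°.
Leg 3: +96.5° → +113.7°, shortest Δλ = 17.2° (east) — does not cross 180°.
Total crossings: 2.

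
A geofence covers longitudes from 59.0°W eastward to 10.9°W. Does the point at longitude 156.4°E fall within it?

Band width going east from -59.0° to -10.9°: ((-10.9 − -59.0) mod 360) = 48.1°.
Offset of +156.4° east of the west edge: ((156.4 − -59.0) mod 360) = 215.4°.
215.4° > 48.1° ⇒ outside.

No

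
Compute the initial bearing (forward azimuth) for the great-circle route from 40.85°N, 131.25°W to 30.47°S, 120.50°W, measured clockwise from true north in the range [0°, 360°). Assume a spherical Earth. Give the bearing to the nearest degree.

Δλ = -120.50 − -131.25 = 10.75°.
θ = atan2( sin Δλ · cos φ₂ , cos φ₁ · sin φ₂ − sin φ₁ · cos φ₂ · cos Δλ )
  = atan2(0.16076, -0.93743) = 170.269° → normalised to [0°, 360°): 170.269°.

170°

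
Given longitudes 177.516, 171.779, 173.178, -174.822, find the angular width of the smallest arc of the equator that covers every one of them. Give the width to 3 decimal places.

Sort the longitudes: -174.822°, +171.779°, +173.178°, +177.516°.
Eastward gaps between consecutive values (wrapping around): 346.601°, 1.399°, 4.338°, 7.662°.
Largest gap = 346.601° ⇒ minimal covering band is its complement: 360° − 346.601° = 13.399°.
Band runs from +171.779° eastward to -174.822°, crossing the antimeridian.

13.399°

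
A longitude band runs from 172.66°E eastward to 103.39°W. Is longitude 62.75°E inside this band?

Band width going east from +172.66° to -103.39°: ((-103.39 − 172.66) mod 360) = 83.95°.
Offset of +62.75° east of the west edge: ((62.75 − 172.66) mod 360) = 250.09°.
250.09° > 83.95° ⇒ outside.

No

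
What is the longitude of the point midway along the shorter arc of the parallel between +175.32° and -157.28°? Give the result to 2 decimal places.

Signed shortest Δλ from +175.32° to -157.28° is +27.40°.
Midpoint longitude = +175.32° + (+27.40°)/2 = +175.32° + 13.70° = +189.02°.
Normalise into (−180°, 180°]: -170.98°.
(The naïve average (+175.32 + -157.28)/2 = 9.02° is on the wrong side of the globe.)

-170.98°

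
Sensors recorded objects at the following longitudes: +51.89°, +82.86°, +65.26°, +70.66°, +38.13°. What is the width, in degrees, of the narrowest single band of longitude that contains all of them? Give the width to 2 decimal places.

Sort the longitudes: +38.13°, +51.89°, +65.26°, +70.66°, +82.86°.
Eastward gaps between consecutive values (wrapping around): 13.76°, 13.37°, 5.40°, 12.20°, 315.27°.
Largest gap = 315.27° ⇒ minimal covering band is its complement: 360° − 315.27° = 44.73°.
Band runs from +38.13° eastward to +82.86°.

44.73°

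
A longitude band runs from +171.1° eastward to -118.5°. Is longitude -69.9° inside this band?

No

Band width going east from +171.1° to -118.5°: ((-118.5 − 171.1) mod 360) = 70.4°.
Offset of -69.9° east of the west edge: ((-69.9 − 171.1) mod 360) = 119.0°.
119.0° > 70.4° ⇒ outside.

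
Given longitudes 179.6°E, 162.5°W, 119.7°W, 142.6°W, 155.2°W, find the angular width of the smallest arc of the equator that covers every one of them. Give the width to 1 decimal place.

Sort the longitudes: -162.5°, -155.2°, -142.6°, -119.7°, +179.6°.
Eastward gaps between consecutive values (wrapping around): 7.3°, 12.6°, 22.9°, 299.3°, 17.9°.
Largest gap = 299.3° ⇒ minimal covering band is its complement: 360° − 299.3° = 60.7°.
Band runs from +179.6° eastward to -119.7°, crossing the antimeridian.

60.7°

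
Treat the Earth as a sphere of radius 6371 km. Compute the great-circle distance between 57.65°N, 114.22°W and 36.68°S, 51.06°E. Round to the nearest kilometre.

17444 km

Δλ = 51.06 − -114.22 = 165.28°.
Δφ = -36.68 − 57.65 = -94.33°.
a = sin²(Δφ/2) + cos φ₁ · cos φ₂ · sin²(Δλ/2) = 0.959842.
c = 2·atan2(√a, √(1−a)) = 2.73807 rad → d = 6371·c ≈ 17444.24 km.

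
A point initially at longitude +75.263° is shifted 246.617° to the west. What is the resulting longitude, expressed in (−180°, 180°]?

-171.354°

Start at +75.263°; shift −246.617° → -171.354°.
-171.354° already lies in (−180°, 180°].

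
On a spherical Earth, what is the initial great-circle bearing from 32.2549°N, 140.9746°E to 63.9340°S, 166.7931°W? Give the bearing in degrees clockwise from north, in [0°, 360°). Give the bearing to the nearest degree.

159°

Δλ = -166.7931 − 140.9746 = -307.7677°; wrapped into (−180°, 180°]: 52.2323°.
θ = atan2( sin Δλ · cos φ₂ , cos φ₁ · sin φ₂ − sin φ₁ · cos φ₂ · cos Δλ )
  = atan2(0.34735, -0.90329) = 158.966° → normalised to [0°, 360°): 158.966°.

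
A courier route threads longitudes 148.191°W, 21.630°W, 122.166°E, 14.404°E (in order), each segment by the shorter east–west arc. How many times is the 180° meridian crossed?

Leg 1: -148.191° → -21.630°, shortest Δλ = 126.561° (east) — does not cross 180°.
Leg 2: -21.630° → +122.166°, shortest Δλ = 143.796° (east) — does not cross 180°.
Leg 3: +122.166° → +14.404°, shortest Δλ = -107.762° (west) — does not cross 180°.
Total crossings: 0.

0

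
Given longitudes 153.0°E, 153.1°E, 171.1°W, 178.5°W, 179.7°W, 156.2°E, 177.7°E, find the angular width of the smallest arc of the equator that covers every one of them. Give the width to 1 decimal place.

35.9°

Sort the longitudes: -179.7°, -178.5°, -171.1°, +153.0°, +153.1°, +156.2°, +177.7°.
Eastward gaps between consecutive values (wrapping around): 1.2°, 7.4°, 324.1°, 0.1°, 3.1°, 21.5°, 2.6°.
Largest gap = 324.1° ⇒ minimal covering band is its complement: 360° − 324.1° = 35.9°.
Band runs from +153.0° eastward to -171.1°, crossing the antimeridian.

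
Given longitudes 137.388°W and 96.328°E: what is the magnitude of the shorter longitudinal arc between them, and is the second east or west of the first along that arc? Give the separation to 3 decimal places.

126.284° west

Raw difference: 96.328 − -137.388 = 233.716°.
Normalise into (−180°, 180°]: 233.716° − 360° = -126.284°.
Negative ⇒ the second point lies to the west; separation 126.284°.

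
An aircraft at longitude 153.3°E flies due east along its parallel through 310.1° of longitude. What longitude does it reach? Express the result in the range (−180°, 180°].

Start at +153.3°; shift +310.1° → +463.4°.
+463.4° lies outside (−180°, 180°]; subtract 360° → +103.4°.

103.4°E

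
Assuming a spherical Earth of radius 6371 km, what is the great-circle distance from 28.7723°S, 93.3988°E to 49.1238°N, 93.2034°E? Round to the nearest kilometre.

Δλ = 93.2034 − 93.3988 = -0.1954°.
Δφ = 49.1238 − -28.7723 = 77.8961°.
a = sin²(Δφ/2) + cos φ₁ · cos φ₂ · sin²(Δλ/2) = 0.395159.
c = 2·atan2(√a, √(1−a)) = 1.35955 rad → d = 6371·c ≈ 8661.67 km.

8662 km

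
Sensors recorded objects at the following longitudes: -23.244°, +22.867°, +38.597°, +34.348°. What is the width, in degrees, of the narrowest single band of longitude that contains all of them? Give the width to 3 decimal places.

Sort the longitudes: -23.244°, +22.867°, +34.348°, +38.597°.
Eastward gaps between consecutive values (wrapping around): 46.111°, 11.481°, 4.249°, 298.159°.
Largest gap = 298.159° ⇒ minimal covering band is its complement: 360° − 298.159° = 61.841°.
Band runs from -23.244° eastward to +38.597°.

61.841°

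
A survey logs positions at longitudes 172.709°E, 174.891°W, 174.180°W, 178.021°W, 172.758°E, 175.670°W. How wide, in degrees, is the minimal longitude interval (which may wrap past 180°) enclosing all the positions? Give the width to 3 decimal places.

Sort the longitudes: -178.021°, -175.670°, -174.891°, -174.180°, +172.709°, +172.758°.
Eastward gaps between consecutive values (wrapping around): 2.351°, 0.779°, 0.711°, 346.889°, 0.049°, 9.221°.
Largest gap = 346.889° ⇒ minimal covering band is its complement: 360° − 346.889° = 13.111°.
Band runs from +172.709° eastward to -174.180°, crossing the antimeridian.

13.111°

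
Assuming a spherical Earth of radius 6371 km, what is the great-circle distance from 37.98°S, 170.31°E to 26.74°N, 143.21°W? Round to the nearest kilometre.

8674 km

Δλ = -143.21 − 170.31 = -313.52°; wrapped into (−180°, 180°]: 46.48°.
Δφ = 26.74 − -37.98 = 64.72°.
a = sin²(Δφ/2) + cos φ₁ · cos φ₂ · sin²(Δλ/2) = 0.396078.
c = 2·atan2(√a, √(1−a)) = 1.36143 rad → d = 6371·c ≈ 8673.65 km.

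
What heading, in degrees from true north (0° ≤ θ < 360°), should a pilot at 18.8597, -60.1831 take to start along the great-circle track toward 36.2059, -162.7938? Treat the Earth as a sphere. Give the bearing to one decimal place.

Δλ = -162.7938 − -60.1831 = -102.6107°.
θ = atan2( sin Δλ · cos φ₂ , cos φ₁ · sin φ₂ − sin φ₁ · cos φ₂ · cos Δλ )
  = atan2(-0.78743, 0.61592) = -51.968° → normalised to [0°, 360°): 308.032°.

308.0°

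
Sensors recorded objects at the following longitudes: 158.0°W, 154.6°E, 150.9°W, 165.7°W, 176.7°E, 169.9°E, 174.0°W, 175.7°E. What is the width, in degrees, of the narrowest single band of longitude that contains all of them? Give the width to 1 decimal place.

54.5°

Sort the longitudes: -174.0°, -165.7°, -158.0°, -150.9°, +154.6°, +169.9°, +175.7°, +176.7°.
Eastward gaps between consecutive values (wrapping around): 8.3°, 7.7°, 7.1°, 305.5°, 15.3°, 5.8°, 1.0°, 9.3°.
Largest gap = 305.5° ⇒ minimal covering band is its complement: 360° − 305.5° = 54.5°.
Band runs from +154.6° eastward to -150.9°, crossing the antimeridian.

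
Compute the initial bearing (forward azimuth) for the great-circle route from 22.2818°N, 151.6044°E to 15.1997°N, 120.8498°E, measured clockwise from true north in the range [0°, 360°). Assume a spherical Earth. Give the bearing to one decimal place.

261.7°

Δλ = 120.8498 − 151.6044 = -30.7546°.
θ = atan2( sin Δλ · cos φ₂ , cos φ₁ · sin φ₂ − sin φ₁ · cos φ₂ · cos Δλ )
  = atan2(-0.49347, -0.07183) = -98.282° → normalised to [0°, 360°): 261.718°.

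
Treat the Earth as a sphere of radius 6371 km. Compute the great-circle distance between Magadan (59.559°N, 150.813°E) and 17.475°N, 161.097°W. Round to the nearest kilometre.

Δλ = -161.097 − 150.813 = -311.910°; wrapped into (−180°, 180°]: 48.090°.
Δφ = 17.475 − 59.559 = -42.084°.
a = sin²(Δφ/2) + cos φ₁ · cos φ₂ · sin²(Δλ/2) = 0.209150.
c = 2·atan2(√a, √(1−a)) = 0.94998 rad → d = 6371·c ≈ 6052.32 km.

6052 km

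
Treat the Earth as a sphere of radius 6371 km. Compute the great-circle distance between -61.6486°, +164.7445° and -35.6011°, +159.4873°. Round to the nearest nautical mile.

Δλ = 159.4873 − 164.7445 = -5.2572°.
Δφ = -35.6011 − -61.6486 = 26.0475°.
a = sin²(Δφ/2) + cos φ₁ · cos φ₂ · sin²(Δλ/2) = 0.051597.
c = 2·atan2(√a, √(1−a)) = 0.45830 rad → d = 6371·c ≈ 2919.83 km ≈ 1576.58 nmi.

1577 nmi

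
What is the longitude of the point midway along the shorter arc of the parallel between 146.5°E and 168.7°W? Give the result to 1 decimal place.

168.9°E

Signed shortest Δλ from +146.5° to -168.7° is +44.8°.
Midpoint longitude = +146.5° + (+44.8°)/2 = +146.5° + 22.4° = +168.9°.
(The naïve average (+146.5 + -168.7)/2 = -11.1° is on the wrong side of the globe.)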